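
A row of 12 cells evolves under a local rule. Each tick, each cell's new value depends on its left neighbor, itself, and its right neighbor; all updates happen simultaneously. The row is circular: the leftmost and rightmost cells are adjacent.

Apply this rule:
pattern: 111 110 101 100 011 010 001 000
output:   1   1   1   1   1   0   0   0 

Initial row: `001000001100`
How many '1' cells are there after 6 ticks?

9

tick 1: 000100001110
tick 2: 000010001111
tick 3: 100001001111
tick 4: 110000101111
tick 5: 111000011111
tick 6: 111100011111
count of 1: 9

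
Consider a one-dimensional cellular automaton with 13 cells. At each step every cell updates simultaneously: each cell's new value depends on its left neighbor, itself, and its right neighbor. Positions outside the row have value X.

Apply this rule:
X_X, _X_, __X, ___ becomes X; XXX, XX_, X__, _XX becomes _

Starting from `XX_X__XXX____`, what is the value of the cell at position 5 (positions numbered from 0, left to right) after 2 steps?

__XX_X____XXX
_X__XX_XXX___
position 5 holds X

X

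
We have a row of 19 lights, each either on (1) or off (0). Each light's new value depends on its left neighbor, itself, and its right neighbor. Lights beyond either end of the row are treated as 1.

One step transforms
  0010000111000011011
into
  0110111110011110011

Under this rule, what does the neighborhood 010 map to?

At position 2 the neighborhood is 010; the next row has 1 there.

1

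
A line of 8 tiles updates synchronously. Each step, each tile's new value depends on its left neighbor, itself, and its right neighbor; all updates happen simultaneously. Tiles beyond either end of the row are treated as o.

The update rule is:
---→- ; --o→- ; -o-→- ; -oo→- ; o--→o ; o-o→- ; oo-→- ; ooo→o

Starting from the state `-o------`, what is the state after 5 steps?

--o-----
o--o----
-o--o---
--o--o--
o--o--o-

o--o--o-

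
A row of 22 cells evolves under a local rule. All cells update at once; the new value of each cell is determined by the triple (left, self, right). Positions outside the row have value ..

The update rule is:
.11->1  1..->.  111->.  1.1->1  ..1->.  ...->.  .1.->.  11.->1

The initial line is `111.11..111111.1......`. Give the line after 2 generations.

1.1111..1....11.......
.11..1.......11.......

.11..1.......11.......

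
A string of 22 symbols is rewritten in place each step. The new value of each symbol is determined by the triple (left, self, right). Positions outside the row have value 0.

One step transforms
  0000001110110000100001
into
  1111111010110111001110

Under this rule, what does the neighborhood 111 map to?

0

At position 7 the neighborhood is 111; the next row has 0 there.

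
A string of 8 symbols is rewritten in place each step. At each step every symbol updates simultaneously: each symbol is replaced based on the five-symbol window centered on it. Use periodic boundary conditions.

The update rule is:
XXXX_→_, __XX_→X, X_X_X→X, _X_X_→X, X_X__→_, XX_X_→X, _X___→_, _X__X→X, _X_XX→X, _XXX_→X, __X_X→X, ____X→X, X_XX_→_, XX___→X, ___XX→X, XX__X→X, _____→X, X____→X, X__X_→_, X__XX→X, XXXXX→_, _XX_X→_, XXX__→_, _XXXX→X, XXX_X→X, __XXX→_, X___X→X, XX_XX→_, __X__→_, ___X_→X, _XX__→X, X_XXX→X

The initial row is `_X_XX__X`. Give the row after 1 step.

XXX_XX_X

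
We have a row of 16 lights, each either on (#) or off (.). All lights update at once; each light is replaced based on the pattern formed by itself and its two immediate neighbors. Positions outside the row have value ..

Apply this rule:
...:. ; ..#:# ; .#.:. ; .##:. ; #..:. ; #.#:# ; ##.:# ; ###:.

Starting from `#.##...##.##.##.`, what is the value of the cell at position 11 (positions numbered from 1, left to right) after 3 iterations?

.#.#..#.##.##.#.
#.#..#.#.##.##..
.#..#.#.#.##.#..
position 11 holds #

#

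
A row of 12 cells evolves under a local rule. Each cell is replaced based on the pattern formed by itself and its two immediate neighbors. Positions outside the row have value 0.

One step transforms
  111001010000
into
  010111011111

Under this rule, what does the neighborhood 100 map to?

At position 3 the neighborhood is 100; the next row has 1 there.

1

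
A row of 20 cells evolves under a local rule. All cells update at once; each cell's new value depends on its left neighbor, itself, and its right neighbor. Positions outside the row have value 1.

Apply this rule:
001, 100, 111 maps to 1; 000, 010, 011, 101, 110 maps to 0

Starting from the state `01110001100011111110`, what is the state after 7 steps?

10101000000101010110

00101010010101111100
11000001100000111011
10100010010001010001
00010101101010001010
10100000000001010000
00010000000010001001
10101000000101010110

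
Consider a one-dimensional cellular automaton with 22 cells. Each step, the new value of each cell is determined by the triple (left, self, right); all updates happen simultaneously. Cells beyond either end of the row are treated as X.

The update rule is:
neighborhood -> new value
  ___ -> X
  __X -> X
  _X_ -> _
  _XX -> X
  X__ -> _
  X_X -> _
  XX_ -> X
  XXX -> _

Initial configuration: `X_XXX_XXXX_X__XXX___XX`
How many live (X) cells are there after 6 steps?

step 1: X_X_X_X__X___XX_X_XXX_
step 2: X_______X__XXXX___X_X_
step 3: X_XXXXXX__XX__X_XX____
step 4: X_X____X_XXX_X__XX_XXX
step 5: X___XXX__X_X___XXX_X__
step 6: X_XXX_X_X____XXX_X___X
count of X: 11

11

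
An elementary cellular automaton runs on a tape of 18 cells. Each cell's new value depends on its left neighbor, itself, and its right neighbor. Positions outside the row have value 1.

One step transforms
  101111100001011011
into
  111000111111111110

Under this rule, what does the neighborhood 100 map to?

1

At position 7 the neighborhood is 100; the next row has 1 there.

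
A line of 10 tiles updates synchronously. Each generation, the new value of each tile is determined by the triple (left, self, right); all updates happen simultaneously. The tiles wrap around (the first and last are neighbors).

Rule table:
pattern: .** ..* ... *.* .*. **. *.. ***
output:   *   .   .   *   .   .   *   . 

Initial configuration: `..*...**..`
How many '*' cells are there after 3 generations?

3

generation 1: ...*..*.*.
generation 2: ....*..*.*
generation 3: *....*..*.
count of *: 3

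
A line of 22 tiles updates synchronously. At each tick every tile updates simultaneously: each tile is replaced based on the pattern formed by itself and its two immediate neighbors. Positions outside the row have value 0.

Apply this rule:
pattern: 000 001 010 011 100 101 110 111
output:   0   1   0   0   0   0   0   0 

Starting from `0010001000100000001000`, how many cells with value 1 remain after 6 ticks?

3

0100010001000000010000
1000100010000000100000
0001000100000001000000
0010001000000010000000
0100010000000100000000
1000100000001000000000
count of 1: 3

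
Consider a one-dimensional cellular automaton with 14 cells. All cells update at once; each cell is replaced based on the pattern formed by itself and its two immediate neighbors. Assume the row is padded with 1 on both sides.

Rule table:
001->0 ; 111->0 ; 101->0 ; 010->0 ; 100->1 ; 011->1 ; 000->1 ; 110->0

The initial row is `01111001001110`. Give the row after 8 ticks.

00000111000010

01000100101000
00110010000110
10101001110100
00000101000010
11110000111000
00001110100110
11101000010100
00000111000010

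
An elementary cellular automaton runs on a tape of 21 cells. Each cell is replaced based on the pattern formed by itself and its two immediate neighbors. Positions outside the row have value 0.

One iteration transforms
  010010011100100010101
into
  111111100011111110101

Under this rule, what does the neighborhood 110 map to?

At position 9 the neighborhood is 110; the next row has 0 there.

0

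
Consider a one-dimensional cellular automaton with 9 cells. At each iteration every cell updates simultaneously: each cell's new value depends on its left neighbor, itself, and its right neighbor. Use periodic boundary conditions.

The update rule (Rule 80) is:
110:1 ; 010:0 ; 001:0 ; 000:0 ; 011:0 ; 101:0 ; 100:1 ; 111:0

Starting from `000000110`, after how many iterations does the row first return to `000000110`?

9

000000011
100000001
110000000
011000000
001100000
000110000
000011000
000001100
000000110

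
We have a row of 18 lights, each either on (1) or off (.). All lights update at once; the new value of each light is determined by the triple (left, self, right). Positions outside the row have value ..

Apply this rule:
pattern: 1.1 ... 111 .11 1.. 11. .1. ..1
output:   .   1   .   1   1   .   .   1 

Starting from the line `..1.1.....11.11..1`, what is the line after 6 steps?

.11.1111.....11.11

11...111111..1.11.
1.1111.....11..1.1
..1...111111.11...
11.1111......1.111
1..1...111111..1..
.11.1111.....11.11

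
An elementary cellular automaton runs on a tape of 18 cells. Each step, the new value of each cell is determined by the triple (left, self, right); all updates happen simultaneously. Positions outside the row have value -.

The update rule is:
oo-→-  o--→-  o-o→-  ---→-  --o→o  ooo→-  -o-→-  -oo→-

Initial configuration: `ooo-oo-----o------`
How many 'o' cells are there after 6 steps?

----------o-------
---------o--------
--------o---------
-------o----------
------o-----------
-----o------------
count of o: 1

1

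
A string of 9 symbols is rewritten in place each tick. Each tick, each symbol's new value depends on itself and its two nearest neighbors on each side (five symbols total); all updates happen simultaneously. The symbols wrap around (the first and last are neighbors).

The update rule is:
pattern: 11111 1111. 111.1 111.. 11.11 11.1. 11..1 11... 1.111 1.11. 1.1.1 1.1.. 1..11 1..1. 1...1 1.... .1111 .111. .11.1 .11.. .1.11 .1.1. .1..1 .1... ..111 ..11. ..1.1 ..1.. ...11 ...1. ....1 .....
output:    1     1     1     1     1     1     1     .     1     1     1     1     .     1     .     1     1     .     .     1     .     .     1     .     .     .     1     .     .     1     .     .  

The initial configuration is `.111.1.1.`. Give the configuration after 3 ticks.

.1....111

...111.11
.....1111
.1....111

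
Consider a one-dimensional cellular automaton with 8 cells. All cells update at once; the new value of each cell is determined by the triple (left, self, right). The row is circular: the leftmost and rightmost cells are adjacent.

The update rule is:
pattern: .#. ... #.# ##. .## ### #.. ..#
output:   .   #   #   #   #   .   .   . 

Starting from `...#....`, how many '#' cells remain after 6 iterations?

3

iteration 1: ##...###
iteration 2: .#.#.#..
iteration 3: ..#.#..#
iteration 4: ...#....  (repeats iteration 0; period 4)
iteration 6: .#.#.#..
count of #: 3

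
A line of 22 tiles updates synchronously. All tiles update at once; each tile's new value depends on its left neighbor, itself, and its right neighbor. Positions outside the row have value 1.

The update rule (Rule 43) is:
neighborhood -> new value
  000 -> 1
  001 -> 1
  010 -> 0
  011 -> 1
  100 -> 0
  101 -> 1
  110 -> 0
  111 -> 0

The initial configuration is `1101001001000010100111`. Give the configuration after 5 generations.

0100100110010011001101

generation 1: 0010010010011101001100
generation 2: 0100100100110010011001
generation 3: 1001001001100100110011
generation 4: 0010010011001001100110
generation 5: 0100100110010011001101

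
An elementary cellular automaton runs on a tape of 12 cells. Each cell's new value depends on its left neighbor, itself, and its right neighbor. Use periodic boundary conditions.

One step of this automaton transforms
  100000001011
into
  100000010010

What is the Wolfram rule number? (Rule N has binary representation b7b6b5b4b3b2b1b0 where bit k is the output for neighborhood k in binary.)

74

position 11: 111 → 0  (bit 7 = 0)
position 0: 110 → 1  (bit 6 = 1)
position 9: 101 → 0  (bit 5 = 0)
position 1: 100 → 0  (bit 4 = 0)
position 10: 011 → 1  (bit 3 = 1)
position 8: 010 → 0  (bit 2 = 0)
position 7: 001 → 1  (bit 1 = 1)
position 2: 000 → 0  (bit 0 = 0)
bits b7..b0 = 01001010 = 74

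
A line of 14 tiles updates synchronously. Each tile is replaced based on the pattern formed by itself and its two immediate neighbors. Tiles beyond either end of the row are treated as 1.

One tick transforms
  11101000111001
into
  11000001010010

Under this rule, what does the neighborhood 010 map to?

At position 4 the neighborhood is 010; the next row has 0 there.

0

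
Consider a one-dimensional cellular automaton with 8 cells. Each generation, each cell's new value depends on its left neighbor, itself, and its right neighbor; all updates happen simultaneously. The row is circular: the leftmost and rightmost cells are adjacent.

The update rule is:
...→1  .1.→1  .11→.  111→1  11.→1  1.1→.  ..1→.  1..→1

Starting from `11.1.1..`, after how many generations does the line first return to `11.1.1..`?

.1.1.11.
.1.1..11
.1.11..1
.1..11.1
.11..1.1
..11.1.1
1..1.1.1
11.1.1..

8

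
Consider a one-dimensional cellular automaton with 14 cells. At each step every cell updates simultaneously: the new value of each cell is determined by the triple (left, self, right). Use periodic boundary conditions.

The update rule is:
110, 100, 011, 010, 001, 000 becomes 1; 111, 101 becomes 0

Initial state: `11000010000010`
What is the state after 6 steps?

11111111111110
10000000000010
11111111111110  (repeats step 1; period 2)
step 6: 10000000000010

10000000000010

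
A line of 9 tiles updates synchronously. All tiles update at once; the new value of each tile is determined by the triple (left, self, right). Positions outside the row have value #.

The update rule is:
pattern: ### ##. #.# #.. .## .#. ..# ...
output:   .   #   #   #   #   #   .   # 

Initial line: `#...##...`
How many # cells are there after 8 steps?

step 1: ###.####.
step 2: ..###..##
step 3: #.#.##.#.
step 4: #########
step 5: .........
step 6: ########.
step 7: .......##
step 8: ######.#.
count of #: 7

7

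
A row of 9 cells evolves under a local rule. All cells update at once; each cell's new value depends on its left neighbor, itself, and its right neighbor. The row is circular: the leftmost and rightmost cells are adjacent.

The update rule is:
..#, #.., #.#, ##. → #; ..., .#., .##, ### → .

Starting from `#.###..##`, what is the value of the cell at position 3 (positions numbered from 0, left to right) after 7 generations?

##..###..
.###..###
#..###..#
###..###.
..###..##
##..###.#
.###..##.
position 3 holds #

#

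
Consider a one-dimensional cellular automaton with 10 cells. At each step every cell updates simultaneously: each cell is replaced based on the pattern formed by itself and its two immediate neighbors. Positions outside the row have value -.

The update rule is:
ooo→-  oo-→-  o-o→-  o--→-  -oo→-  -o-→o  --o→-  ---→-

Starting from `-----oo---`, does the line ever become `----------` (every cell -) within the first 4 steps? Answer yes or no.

yes

----------
all cells are - at step 1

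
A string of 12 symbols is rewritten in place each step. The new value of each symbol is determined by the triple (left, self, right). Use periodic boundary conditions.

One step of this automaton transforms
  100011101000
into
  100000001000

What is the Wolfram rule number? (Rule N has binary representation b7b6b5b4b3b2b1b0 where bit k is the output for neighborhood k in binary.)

position 5: 111 → 0  (bit 7 = 0)
position 6: 110 → 0  (bit 6 = 0)
position 7: 101 → 0  (bit 5 = 0)
position 1: 100 → 0  (bit 4 = 0)
position 4: 011 → 0  (bit 3 = 0)
position 0: 010 → 1  (bit 2 = 1)
position 3: 001 → 0  (bit 1 = 0)
position 2: 000 → 0  (bit 0 = 0)
bits b7..b0 = 00000100 = 4

4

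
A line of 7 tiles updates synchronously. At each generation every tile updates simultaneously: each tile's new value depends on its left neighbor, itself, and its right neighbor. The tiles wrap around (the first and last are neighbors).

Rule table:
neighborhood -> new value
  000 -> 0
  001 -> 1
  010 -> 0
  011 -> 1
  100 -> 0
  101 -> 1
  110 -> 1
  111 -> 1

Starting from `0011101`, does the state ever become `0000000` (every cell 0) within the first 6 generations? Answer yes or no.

no

0111110
1111110
1111111
1111111  (fixed point — unchanged through generation 6)
generation 6 is 1111111, still not uniform 0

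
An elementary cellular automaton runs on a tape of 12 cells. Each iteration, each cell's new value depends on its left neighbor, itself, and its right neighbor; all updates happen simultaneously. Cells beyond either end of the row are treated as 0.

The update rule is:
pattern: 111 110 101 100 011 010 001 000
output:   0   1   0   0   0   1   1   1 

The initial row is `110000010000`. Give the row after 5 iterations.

010111110111

010111110111
110000010001
010111110111  (repeats iteration 1; period 2)
iteration 5: 010111110111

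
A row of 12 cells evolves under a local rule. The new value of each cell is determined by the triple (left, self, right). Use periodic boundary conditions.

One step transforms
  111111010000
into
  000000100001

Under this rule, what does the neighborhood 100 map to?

0

At position 8 the neighborhood is 100; the next row has 0 there.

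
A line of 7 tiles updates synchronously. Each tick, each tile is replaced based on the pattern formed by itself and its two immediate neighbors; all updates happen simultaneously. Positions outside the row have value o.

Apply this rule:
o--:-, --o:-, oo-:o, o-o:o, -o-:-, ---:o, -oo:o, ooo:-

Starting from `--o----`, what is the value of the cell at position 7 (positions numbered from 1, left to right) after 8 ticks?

-

----oo-
-oo-ooo
ooooo--
----o--
-oo----
ooo-oo-
--ooooo
--o----
position 7 holds -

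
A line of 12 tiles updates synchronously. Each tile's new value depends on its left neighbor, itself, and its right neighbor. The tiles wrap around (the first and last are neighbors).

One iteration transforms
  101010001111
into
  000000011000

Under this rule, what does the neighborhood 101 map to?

At position 1 the neighborhood is 101; the next row has 0 there.

0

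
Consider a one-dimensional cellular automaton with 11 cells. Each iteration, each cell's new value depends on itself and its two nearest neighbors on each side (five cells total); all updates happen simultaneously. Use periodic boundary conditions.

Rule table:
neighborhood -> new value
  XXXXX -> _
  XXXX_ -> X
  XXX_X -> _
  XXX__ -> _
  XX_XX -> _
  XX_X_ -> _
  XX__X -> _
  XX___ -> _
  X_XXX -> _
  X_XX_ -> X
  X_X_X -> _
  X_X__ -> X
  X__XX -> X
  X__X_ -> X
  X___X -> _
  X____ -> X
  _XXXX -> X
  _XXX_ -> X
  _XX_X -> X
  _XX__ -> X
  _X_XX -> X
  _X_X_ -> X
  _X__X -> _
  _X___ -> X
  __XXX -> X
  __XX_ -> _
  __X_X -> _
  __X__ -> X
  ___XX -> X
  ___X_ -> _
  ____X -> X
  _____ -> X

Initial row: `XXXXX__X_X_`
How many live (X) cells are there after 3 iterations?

6

_X_X__X_X_X
X_XX_X_X_X_
_XXX__X_X_X
count of X: 6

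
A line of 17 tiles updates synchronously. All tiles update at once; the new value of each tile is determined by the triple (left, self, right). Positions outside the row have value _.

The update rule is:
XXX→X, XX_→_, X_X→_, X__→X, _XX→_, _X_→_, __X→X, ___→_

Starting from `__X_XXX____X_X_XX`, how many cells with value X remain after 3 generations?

_X___X_X__X______
X_X_X___XX_X_____
_____X_X____X____
count of X: 3

3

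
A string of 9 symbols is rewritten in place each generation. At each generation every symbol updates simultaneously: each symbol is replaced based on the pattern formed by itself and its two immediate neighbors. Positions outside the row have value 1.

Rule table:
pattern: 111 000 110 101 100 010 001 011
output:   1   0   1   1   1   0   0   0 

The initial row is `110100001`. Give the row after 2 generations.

generation 1: 111010000
generation 2: 111101000

111101000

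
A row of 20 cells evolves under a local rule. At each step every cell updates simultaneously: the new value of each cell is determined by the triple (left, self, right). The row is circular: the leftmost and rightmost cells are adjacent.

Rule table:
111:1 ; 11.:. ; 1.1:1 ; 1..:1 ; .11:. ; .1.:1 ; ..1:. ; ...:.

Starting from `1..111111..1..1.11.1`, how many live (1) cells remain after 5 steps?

11

step 1: .1..1111.1.11.11..1.
step 2: .11..11.111..1..1.11
step 3: 1..1...1.1.1.11.11..
step 4: 11.11..111111..1..1.
step 5: ..1..1..1111.1.11.11
count of 1: 11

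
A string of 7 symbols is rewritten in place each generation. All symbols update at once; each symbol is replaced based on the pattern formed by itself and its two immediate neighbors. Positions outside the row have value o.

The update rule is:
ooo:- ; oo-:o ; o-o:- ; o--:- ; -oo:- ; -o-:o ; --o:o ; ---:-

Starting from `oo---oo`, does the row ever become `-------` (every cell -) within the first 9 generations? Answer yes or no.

generation 1: -o--o--
generation 2: -o-oo-o
generation 3: -o--o--  (repeats generation 1; period 2)
generation 9: -o--o--
generation 9 is -o--o--, still not uniform -

no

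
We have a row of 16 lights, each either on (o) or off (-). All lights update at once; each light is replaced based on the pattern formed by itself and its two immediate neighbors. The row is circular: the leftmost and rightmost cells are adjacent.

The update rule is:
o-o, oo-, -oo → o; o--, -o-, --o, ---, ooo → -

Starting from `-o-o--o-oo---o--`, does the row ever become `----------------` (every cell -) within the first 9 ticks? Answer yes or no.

tick 1: --o----ooo------
tick 2: -------o-o------
tick 3: --------o-------
tick 4: ----------------
all cells are - at tick 4

yes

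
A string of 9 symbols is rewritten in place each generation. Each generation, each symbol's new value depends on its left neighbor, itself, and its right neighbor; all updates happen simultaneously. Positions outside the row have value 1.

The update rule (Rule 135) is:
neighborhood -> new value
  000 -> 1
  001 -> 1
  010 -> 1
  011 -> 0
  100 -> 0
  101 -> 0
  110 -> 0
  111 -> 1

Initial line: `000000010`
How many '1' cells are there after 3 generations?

generation 1: 011111110
generation 2: 001111100
generation 3: 010111001
count of 1: 5

5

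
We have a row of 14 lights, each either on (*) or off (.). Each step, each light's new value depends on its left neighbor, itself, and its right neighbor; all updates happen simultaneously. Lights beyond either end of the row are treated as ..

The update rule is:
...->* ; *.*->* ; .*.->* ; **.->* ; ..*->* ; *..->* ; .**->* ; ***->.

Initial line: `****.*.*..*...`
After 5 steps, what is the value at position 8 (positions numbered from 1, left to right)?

*..***********
****.........*
*..***********  (repeats step 1; period 2)
step 5: *..***********
position 8 holds *

*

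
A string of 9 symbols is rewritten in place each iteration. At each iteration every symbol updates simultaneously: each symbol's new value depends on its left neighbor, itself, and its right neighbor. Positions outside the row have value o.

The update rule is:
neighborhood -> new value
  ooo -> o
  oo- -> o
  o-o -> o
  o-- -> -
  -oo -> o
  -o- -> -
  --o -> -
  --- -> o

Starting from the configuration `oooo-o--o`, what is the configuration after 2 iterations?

ooooo---o
ooooo-o-o

ooooo-o-o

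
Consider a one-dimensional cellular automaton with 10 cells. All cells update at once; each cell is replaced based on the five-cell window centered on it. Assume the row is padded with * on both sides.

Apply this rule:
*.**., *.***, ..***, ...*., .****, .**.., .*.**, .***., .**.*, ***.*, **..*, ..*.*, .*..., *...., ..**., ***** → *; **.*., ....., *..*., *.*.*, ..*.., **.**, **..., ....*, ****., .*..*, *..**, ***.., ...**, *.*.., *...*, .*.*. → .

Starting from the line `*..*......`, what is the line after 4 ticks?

.*..**....
....**.*..
.*..**....  (repeats tick 1; period 2)
tick 4: ....**.*..

....**.*..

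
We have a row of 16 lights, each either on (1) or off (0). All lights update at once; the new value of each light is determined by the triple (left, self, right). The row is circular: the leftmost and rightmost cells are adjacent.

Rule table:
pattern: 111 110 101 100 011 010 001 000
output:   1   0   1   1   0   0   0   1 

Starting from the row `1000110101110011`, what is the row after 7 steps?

0110001010101001
1001100101010100
0100010010101010
0011001001010101
1000100100101010
0110010010010101
1001001001001010

1001001001001010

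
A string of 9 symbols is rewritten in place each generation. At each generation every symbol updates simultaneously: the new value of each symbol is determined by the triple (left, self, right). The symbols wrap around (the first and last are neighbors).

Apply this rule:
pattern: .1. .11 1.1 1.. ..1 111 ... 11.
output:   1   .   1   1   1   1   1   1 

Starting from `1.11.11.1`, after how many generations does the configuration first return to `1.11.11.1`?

generation 1: 11.11.11.
generation 2: .11.11.11
generation 3: 1.11.11.1

3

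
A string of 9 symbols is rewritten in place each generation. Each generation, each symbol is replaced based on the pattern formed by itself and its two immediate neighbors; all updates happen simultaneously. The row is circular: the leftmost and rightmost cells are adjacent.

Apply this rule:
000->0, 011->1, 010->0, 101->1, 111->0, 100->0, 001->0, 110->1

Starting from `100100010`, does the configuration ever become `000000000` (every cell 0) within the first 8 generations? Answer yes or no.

yes

000000001
000000000
all cells are 0 at generation 2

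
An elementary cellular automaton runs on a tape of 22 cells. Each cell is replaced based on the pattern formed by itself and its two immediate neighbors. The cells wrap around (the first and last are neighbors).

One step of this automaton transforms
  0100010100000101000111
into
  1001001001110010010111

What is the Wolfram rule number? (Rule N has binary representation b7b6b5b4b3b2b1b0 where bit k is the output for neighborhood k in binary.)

position 20: 111 → 1  (bit 7 = 1)
position 21: 110 → 1  (bit 6 = 1)
position 0: 101 → 1  (bit 5 = 1)
position 2: 100 → 0  (bit 4 = 0)
position 19: 011 → 1  (bit 3 = 1)
position 1: 010 → 0  (bit 2 = 0)
position 4: 001 → 0  (bit 1 = 0)
position 3: 000 → 1  (bit 0 = 1)
bits b7..b0 = 11101001 = 233

233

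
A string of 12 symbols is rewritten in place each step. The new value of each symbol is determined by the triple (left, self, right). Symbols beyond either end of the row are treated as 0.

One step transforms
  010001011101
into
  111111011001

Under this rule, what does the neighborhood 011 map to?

1

At position 7 the neighborhood is 011; the next row has 1 there.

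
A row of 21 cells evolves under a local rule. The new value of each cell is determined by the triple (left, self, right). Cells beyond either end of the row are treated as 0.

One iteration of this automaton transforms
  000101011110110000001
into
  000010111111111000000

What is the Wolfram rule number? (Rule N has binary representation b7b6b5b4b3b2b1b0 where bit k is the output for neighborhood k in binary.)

position 8: 111 → 1  (bit 7 = 1)
position 10: 110 → 1  (bit 6 = 1)
position 4: 101 → 1  (bit 5 = 1)
position 14: 100 → 1  (bit 4 = 1)
position 7: 011 → 1  (bit 3 = 1)
position 3: 010 → 0  (bit 2 = 0)
position 2: 001 → 0  (bit 1 = 0)
position 0: 000 → 0  (bit 0 = 0)
bits b7..b0 = 11111000 = 248

248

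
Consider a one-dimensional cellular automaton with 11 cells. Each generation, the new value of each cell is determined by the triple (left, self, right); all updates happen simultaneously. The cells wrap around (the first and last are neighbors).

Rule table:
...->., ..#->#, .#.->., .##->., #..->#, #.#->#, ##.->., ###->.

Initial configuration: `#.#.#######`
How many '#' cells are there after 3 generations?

4

.#.#.......
#.#.#......
.#.#.#....#
count of #: 4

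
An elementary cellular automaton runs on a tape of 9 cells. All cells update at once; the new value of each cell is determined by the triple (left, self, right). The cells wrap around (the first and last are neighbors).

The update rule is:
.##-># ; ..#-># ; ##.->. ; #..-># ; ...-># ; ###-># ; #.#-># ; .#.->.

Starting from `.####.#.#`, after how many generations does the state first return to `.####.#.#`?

generation 1: ####.#.#.
generation 2: ###.#.#.#
generation 3: ##.#.#.##
generation 4: #.#.#.###
generation 5: .#.#.####
generation 6: #.#.####.
generation 7: .#.####.#
generation 8: #.####.#.
generation 9: .####.#.#

9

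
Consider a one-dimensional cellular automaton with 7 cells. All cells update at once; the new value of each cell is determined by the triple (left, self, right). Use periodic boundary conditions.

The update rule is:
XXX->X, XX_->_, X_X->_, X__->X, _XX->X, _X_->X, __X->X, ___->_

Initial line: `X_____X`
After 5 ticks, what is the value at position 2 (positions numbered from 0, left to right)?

X

tick 1: _X___XX
tick 2: _XX_XX_
tick 3: XX__X_X
tick 4: X_XXX_X
tick 5: __XX__X
position 2 holds X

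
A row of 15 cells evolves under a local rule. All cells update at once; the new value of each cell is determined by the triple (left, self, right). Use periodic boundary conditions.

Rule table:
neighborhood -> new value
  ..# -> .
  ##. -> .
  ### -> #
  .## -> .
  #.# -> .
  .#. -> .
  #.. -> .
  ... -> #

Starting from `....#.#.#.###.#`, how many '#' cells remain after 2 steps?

.##........#...
....######...##
count of #: 8

8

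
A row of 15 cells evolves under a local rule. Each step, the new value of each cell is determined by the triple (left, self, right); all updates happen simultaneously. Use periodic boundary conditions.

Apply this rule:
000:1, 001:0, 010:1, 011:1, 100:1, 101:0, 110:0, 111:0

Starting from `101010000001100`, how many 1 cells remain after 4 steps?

5

101011111101010
101010000001010
101011111101010  (repeats step 1; period 2)
step 4: 101010000001010
count of 1: 5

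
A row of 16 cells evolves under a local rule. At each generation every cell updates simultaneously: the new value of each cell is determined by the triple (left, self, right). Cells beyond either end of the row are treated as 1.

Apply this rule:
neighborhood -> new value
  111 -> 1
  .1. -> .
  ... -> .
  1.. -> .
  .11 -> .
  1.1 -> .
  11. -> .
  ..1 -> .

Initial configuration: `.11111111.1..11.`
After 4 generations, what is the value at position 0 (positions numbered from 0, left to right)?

..111111........
...1111.........
....11..........
................
position 0 holds .

.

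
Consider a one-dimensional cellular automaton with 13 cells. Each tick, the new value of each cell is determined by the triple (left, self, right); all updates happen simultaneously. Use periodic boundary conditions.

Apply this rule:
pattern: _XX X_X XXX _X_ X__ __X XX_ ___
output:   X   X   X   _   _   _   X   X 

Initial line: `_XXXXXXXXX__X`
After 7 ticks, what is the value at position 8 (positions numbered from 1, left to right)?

X

tick 1: XXXXXXXXXX___
tick 2: XXXXXXXXXX_X_
tick 3: XXXXXXXXXXX_X
tick 4: XXXXXXXXXXXXX
tick 5: XXXXXXXXXXXXX  (fixed point — unchanged through tick 7)
position 8 holds X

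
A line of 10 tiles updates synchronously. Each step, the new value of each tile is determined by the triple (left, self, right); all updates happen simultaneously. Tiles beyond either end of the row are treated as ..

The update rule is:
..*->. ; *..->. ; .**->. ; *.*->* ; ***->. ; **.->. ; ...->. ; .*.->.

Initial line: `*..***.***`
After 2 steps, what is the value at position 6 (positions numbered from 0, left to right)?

step 1: ......*...
step 2: ..........
position 6 holds .

.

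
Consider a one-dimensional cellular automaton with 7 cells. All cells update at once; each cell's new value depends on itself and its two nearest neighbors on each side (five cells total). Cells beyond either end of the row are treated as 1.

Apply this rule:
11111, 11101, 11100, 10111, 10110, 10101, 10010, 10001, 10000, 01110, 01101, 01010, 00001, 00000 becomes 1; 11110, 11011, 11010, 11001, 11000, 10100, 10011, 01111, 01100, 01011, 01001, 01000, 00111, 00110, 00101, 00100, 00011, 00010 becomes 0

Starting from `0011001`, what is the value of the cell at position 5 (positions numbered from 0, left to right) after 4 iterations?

0000000
0111110
0101010
0111110
position 5 holds 1

1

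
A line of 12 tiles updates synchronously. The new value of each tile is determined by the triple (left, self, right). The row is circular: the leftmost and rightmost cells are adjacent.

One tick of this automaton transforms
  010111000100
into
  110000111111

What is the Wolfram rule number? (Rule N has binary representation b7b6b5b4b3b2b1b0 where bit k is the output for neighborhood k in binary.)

23

position 4: 111 → 0  (bit 7 = 0)
position 5: 110 → 0  (bit 6 = 0)
position 2: 101 → 0  (bit 5 = 0)
position 6: 100 → 1  (bit 4 = 1)
position 3: 011 → 0  (bit 3 = 0)
position 1: 010 → 1  (bit 2 = 1)
position 0: 001 → 1  (bit 1 = 1)
position 7: 000 → 1  (bit 0 = 1)
bits b7..b0 = 00010111 = 23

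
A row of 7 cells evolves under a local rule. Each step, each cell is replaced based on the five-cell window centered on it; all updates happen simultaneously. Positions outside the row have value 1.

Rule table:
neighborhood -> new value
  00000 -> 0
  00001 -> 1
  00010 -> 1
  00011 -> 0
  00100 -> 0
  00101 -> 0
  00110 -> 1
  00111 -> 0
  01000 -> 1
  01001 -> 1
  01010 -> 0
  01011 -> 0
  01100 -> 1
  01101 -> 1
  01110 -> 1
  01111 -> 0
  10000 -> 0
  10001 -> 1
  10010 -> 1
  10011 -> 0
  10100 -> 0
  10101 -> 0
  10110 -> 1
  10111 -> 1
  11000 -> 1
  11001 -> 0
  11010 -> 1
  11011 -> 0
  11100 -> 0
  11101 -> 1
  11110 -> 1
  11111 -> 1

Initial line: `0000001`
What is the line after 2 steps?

0111010

1000100
0111010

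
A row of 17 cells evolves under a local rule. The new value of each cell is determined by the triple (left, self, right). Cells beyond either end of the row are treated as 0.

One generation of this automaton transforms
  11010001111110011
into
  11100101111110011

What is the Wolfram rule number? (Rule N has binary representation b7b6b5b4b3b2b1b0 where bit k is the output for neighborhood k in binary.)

position 8: 111 → 1  (bit 7 = 1)
position 1: 110 → 1  (bit 6 = 1)
position 2: 101 → 1  (bit 5 = 1)
position 4: 100 → 0  (bit 4 = 0)
position 0: 011 → 1  (bit 3 = 1)
position 3: 010 → 0  (bit 2 = 0)
position 6: 001 → 0  (bit 1 = 0)
position 5: 000 → 1  (bit 0 = 1)
bits b7..b0 = 11101001 = 233

233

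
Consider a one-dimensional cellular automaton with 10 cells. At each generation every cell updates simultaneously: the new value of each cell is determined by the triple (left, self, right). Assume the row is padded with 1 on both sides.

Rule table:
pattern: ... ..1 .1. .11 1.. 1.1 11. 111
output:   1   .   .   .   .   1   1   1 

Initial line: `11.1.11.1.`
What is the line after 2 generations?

1111.1.11.

111.1.11.1
1111.1.11.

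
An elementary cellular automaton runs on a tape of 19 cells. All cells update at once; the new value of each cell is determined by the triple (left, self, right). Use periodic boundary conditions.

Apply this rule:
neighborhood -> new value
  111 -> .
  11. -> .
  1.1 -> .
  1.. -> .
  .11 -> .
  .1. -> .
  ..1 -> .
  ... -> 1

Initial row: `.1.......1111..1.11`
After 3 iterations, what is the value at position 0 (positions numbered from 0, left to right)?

.

...11111...........
11.......1111111111
...11111...........
position 0 holds .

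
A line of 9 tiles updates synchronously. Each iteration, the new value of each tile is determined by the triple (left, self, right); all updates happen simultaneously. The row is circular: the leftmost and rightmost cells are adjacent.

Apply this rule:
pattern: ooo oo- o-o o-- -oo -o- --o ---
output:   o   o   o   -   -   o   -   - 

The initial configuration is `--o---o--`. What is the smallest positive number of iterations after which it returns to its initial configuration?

1

--o---o--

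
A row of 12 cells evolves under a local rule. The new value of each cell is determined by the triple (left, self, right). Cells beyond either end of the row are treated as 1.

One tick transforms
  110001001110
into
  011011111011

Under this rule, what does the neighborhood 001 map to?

1

At position 4 the neighborhood is 001; the next row has 1 there.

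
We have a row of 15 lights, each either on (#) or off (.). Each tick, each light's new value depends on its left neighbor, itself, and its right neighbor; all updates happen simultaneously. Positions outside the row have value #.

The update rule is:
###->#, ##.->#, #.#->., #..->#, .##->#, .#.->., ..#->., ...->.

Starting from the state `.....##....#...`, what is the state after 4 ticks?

#....###....#..
##...####....#.
###..#####.....
####.######....

####.######....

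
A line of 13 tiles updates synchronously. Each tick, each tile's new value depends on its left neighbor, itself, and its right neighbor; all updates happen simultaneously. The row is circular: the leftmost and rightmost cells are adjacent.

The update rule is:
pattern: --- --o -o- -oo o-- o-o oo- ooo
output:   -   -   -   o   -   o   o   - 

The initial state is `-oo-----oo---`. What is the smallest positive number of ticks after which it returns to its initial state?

1

-oo-----oo---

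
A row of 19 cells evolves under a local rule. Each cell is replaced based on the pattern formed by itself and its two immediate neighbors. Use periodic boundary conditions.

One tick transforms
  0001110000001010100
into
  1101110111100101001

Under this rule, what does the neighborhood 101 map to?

At position 13 the neighborhood is 101; the next row has 1 there.

1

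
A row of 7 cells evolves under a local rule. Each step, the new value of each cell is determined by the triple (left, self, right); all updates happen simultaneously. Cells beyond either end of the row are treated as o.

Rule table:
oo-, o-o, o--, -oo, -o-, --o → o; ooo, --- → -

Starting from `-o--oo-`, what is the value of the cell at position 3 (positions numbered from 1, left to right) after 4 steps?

ooooooo
-------
o-----o
oo---oo
position 3 holds -

-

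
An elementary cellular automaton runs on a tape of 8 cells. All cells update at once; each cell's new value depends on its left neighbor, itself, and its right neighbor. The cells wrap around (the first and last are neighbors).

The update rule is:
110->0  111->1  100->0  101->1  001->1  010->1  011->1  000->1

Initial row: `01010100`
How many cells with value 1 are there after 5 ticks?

11111101
11111011
11110111
11101111
11011111
count of 1: 7

7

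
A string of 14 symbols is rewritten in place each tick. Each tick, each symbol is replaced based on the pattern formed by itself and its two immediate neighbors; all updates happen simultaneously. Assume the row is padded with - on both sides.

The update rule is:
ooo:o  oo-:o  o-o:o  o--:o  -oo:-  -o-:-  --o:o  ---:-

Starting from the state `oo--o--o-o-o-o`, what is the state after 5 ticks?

-o-o-ooo-oo-o-

-ooo-oo-o-o-o-
o-ooo-oo-o-o-o
-o-ooo-oo-o-o-
o-o-ooo-oo-o-o
-o-o-ooo-oo-o-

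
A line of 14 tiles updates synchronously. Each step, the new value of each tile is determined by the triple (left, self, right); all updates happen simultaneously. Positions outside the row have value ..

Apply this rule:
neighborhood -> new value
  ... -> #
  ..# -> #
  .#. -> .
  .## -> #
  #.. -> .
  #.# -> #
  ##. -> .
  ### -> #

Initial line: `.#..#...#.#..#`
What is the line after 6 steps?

#..#..##.#..#.
..#..##.#..#..
##..##.#..#..#
#..##.#..#..#.
..##.#..#..#..
###.#..#..#..#

###.#..#..#..#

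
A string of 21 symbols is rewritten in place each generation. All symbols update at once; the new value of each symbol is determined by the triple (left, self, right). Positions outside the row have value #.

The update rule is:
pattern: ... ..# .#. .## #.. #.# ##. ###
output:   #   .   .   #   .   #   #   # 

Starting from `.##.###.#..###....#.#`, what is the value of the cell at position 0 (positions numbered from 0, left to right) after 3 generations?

#

########...###.##..##
########.#.######..##
#########.#######..##
position 0 holds #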